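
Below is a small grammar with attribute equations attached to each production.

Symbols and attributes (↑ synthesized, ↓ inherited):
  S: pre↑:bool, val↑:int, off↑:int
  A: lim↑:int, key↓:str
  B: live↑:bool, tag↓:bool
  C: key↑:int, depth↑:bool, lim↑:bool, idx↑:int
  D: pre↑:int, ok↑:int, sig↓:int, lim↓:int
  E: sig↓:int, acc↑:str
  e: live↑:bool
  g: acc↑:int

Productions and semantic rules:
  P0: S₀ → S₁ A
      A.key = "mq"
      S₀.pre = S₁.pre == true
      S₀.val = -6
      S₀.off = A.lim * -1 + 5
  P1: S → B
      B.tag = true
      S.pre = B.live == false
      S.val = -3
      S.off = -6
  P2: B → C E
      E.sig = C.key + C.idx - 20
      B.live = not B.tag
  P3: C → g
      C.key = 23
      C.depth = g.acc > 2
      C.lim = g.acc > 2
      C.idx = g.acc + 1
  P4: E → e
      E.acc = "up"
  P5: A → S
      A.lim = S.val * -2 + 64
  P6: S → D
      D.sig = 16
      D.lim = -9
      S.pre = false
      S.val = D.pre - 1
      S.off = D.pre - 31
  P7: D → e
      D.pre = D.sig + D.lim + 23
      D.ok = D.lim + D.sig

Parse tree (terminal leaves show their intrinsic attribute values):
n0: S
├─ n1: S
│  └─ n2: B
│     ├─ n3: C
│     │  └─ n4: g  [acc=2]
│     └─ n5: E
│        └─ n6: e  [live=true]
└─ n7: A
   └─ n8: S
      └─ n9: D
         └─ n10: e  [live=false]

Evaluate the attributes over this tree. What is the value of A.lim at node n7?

6

1. n2.tag = true  [true]
2. n4.acc = 2  [terminal]
3. n3.key = 23  [23]
4. n3.depth = false  [g.acc > 2]
5. n3.lim = false  [g.acc > 2]
6. n3.idx = 3  [g.acc + 1]
7. n5.sig = 6  [C.key + C.idx - 20]
8. n6.live = true  [terminal]
9. n5.acc = "up"  ["up"]
10. n2.live = false  [not B.tag]
11. n1.pre = true  [B.live == false]
12. n1.val = -3  [-3]
13. n1.off = -6  [-6]
14. n7.key = "mq"  ["mq"]
15. n9.sig = 16  [16]
16. n9.lim = -9  [-9]
17. n10.live = false  [terminal]
18. n9.pre = 30  [D.sig + D.lim + 23]
19. n9.ok = 7  [D.lim + D.sig]
20. n8.pre = false  [false]
21. n8.val = 29  [D.pre - 1]
22. n8.off = -1  [D.pre - 31]
23. n7.lim = 6  [S.val * -2 + 64]
24. n0.pre = true  [S₁.pre == true]
25. n0.val = -6  [-6]
26. n0.off = -1  [A.lim * -1 + 5]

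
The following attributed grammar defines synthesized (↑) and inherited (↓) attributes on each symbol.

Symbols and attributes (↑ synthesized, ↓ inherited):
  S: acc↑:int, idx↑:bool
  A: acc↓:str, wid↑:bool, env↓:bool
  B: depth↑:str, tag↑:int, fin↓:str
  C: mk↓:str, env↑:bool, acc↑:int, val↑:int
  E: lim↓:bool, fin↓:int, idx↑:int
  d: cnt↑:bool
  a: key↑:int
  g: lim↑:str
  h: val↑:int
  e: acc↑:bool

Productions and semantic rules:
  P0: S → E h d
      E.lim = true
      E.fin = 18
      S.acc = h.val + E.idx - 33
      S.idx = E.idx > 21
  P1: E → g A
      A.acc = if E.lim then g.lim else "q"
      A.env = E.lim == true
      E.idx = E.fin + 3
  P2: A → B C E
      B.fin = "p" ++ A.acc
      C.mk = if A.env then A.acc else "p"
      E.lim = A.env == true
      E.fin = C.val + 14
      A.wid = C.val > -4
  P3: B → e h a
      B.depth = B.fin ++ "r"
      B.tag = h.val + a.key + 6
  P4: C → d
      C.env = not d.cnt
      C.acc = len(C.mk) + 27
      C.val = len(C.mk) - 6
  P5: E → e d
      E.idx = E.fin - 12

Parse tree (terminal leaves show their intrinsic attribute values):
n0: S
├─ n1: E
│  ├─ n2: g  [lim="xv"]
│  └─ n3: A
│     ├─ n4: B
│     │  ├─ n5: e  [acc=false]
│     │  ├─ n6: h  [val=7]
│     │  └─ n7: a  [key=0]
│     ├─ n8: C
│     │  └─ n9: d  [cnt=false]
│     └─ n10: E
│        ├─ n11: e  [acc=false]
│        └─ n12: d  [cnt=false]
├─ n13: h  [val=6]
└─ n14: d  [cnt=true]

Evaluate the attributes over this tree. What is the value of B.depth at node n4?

"pxvr"

1. n1.lim = true  [true]
2. n1.fin = 18  [18]
3. n2.lim = "xv"  [terminal]
4. n3.acc = "xv"  [if E.lim then g.lim else "q"]
5. n3.env = true  [E.lim == true]
6. n4.fin = "pxv"  ["p" ++ A.acc]
7. n5.acc = false  [terminal]
8. n6.val = 7  [terminal]
9. n7.key = 0  [terminal]
10. n4.depth = "pxvr"  [B.fin ++ "r"]
11. n4.tag = 13  [h.val + a.key + 6]
12. n8.mk = "xv"  [if A.env then A.acc else "p"]
13. n9.cnt = false  [terminal]
14. n8.env = true  [not d.cnt]
15. n8.acc = 29  [len(C.mk) + 27]
16. n8.val = -4  [len(C.mk) - 6]
17. n10.lim = true  [A.env == true]
18. n10.fin = 10  [C.val + 14]
19. n11.acc = false  [terminal]
20. n12.cnt = false  [terminal]
21. n10.idx = -2  [E.fin - 12]
22. n3.wid = false  [C.val > -4]
23. n1.idx = 21  [E.fin + 3]
24. n13.val = 6  [terminal]
25. n14.cnt = true  [terminal]
26. n0.acc = -6  [h.val + E.idx - 33]
27. n0.idx = false  [E.idx > 21]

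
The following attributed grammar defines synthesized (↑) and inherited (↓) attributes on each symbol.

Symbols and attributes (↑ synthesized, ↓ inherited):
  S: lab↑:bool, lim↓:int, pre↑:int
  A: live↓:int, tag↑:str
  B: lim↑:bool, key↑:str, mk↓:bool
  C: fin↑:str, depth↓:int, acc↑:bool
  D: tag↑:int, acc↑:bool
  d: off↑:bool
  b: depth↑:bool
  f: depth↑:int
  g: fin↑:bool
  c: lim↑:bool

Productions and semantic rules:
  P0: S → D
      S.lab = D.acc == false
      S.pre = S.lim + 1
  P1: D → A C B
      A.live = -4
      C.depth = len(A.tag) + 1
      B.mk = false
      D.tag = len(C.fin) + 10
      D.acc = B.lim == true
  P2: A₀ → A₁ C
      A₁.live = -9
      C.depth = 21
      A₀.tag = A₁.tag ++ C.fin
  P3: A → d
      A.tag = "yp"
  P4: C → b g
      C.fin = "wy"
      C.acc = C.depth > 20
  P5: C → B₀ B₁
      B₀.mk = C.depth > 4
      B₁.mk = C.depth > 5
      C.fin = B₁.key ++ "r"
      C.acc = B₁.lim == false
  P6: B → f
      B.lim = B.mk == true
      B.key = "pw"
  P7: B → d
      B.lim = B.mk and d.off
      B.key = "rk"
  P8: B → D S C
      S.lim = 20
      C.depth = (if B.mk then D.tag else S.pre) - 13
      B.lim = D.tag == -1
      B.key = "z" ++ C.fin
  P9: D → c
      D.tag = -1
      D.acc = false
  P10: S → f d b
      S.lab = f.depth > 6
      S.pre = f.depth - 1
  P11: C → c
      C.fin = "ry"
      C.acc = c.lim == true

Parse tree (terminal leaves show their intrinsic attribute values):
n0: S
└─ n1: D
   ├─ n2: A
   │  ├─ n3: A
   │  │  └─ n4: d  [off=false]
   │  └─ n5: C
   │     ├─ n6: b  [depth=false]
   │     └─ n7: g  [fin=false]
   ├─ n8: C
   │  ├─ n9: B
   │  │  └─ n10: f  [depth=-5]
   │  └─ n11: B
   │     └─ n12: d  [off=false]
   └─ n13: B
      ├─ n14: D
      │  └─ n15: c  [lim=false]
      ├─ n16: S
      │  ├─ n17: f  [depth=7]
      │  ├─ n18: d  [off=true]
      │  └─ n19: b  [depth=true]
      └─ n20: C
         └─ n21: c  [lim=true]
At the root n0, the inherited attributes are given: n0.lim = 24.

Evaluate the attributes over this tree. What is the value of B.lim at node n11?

1. n0.lim = 24  [given at root]
2. n2.live = -4  [-4]
3. n3.live = -9  [-9]
4. n4.off = false  [terminal]
5. n3.tag = "yp"  ["yp"]
6. n5.depth = 21  [21]
7. n6.depth = false  [terminal]
8. n7.fin = false  [terminal]
9. n5.fin = "wy"  ["wy"]
10. n5.acc = true  [C.depth > 20]
11. n2.tag = "ypwy"  [A₁.tag ++ C.fin]
12. n8.depth = 5  [len(A.tag) + 1]
13. n9.mk = true  [C.depth > 4]
14. n10.depth = -5  [terminal]
15. n9.lim = true  [B.mk == true]
16. n9.key = "pw"  ["pw"]
17. n11.mk = false  [C.depth > 5]
18. n12.off = false  [terminal]
19. n11.lim = false  [B.mk and d.off]
20. n11.key = "rk"  ["rk"]
21. n8.fin = "rkr"  [B₁.key ++ "r"]
22. n8.acc = true  [B₁.lim == false]
23. n13.mk = false  [false]
24. n15.lim = false  [terminal]
25. n14.tag = -1  [-1]
26. n14.acc = false  [false]
27. n16.lim = 20  [20]
28. n17.depth = 7  [terminal]
29. n18.off = true  [terminal]
30. n19.depth = true  [terminal]
31. n16.lab = true  [f.depth > 6]
32. n16.pre = 6  [f.depth - 1]
33. n20.depth = -7  [(if B.mk then D.tag else S.pre) - 13]
34. n21.lim = true  [terminal]
35. n20.fin = "ry"  ["ry"]
36. n20.acc = true  [c.lim == true]
37. n13.lim = true  [D.tag == -1]
38. n13.key = "zry"  ["z" ++ C.fin]
39. n1.tag = 13  [len(C.fin) + 10]
40. n1.acc = true  [B.lim == true]
41. n0.lab = false  [D.acc == false]
42. n0.pre = 25  [S.lim + 1]

false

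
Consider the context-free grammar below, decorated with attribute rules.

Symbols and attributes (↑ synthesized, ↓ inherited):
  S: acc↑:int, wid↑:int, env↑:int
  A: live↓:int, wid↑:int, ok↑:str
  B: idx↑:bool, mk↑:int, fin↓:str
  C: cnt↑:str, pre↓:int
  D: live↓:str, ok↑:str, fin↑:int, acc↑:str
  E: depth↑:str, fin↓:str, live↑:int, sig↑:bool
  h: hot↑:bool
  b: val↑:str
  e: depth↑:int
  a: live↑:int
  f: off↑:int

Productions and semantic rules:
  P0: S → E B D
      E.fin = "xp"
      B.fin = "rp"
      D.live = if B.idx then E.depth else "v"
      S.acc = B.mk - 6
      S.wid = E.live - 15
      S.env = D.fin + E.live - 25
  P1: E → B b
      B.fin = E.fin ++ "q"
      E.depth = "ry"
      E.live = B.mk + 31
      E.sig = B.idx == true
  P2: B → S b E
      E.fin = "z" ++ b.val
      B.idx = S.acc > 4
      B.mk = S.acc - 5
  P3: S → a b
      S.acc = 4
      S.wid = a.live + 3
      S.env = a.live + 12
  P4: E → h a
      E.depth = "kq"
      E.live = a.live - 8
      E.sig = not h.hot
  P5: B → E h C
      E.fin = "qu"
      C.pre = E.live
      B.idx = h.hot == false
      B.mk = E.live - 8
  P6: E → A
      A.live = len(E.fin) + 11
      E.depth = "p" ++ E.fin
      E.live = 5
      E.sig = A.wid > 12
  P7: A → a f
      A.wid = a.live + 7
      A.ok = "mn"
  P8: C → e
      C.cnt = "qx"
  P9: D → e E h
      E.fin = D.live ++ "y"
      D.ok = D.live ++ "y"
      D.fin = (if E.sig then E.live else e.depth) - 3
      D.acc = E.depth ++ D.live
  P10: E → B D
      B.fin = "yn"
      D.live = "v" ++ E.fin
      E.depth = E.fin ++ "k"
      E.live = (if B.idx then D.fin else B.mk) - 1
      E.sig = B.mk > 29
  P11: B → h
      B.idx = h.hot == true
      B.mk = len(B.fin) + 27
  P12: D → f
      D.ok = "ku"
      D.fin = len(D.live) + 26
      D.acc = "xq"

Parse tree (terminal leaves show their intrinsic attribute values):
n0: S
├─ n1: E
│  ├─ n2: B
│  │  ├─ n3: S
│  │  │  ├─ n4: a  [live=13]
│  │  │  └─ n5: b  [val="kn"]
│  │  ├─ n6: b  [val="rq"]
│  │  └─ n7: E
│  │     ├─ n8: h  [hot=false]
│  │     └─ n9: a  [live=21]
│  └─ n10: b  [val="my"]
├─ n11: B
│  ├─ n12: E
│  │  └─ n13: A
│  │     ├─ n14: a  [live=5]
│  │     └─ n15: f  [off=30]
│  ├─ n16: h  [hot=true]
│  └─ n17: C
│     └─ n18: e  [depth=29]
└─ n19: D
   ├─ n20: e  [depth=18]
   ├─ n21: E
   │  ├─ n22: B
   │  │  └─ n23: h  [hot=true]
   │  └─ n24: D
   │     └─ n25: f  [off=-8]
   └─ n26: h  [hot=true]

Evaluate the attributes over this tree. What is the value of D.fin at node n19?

15

1. n1.fin = "xp"  ["xp"]
2. n2.fin = "xpq"  [E.fin ++ "q"]
3. n4.live = 13  [terminal]
4. n5.val = "kn"  [terminal]
5. n3.acc = 4  [4]
6. n3.wid = 16  [a.live + 3]
7. n3.env = 25  [a.live + 12]
8. n6.val = "rq"  [terminal]
9. n7.fin = "zrq"  ["z" ++ b.val]
10. n8.hot = false  [terminal]
11. n9.live = 21  [terminal]
12. n7.depth = "kq"  ["kq"]
13. n7.live = 13  [a.live - 8]
14. n7.sig = true  [not h.hot]
15. n2.idx = false  [S.acc > 4]
16. n2.mk = -1  [S.acc - 5]
17. n10.val = "my"  [terminal]
18. n1.depth = "ry"  ["ry"]
19. n1.live = 30  [B.mk + 31]
20. n1.sig = false  [B.idx == true]
21. n11.fin = "rp"  ["rp"]
22. n12.fin = "qu"  ["qu"]
23. n13.live = 13  [len(E.fin) + 11]
24. n14.live = 5  [terminal]
25. n15.off = 30  [terminal]
26. n13.wid = 12  [a.live + 7]
27. n13.ok = "mn"  ["mn"]
28. n12.depth = "pqu"  ["p" ++ E.fin]
29. n12.live = 5  [5]
30. n12.sig = false  [A.wid > 12]
31. n16.hot = true  [terminal]
32. n17.pre = 5  [E.live]
33. n18.depth = 29  [terminal]
34. n17.cnt = "qx"  ["qx"]
35. n11.idx = false  [h.hot == false]
36. n11.mk = -3  [E.live - 8]
37. n19.live = "v"  [if B.idx then E.depth else "v"]
38. n20.depth = 18  [terminal]
39. n21.fin = "vy"  [D.live ++ "y"]
40. n22.fin = "yn"  ["yn"]
41. n23.hot = true  [terminal]
42. n22.idx = true  [h.hot == true]
43. n22.mk = 29  [len(B.fin) + 27]
44. n24.live = "vvy"  ["v" ++ E.fin]
45. n25.off = -8  [terminal]
46. n24.ok = "ku"  ["ku"]
47. n24.fin = 29  [len(D.live) + 26]
48. n24.acc = "xq"  ["xq"]
49. n21.depth = "vyk"  [E.fin ++ "k"]
50. n21.live = 28  [(if B.idx then D.fin else B.mk) - 1]
51. n21.sig = false  [B.mk > 29]
52. n26.hot = true  [terminal]
53. n19.ok = "vy"  [D.live ++ "y"]
54. n19.fin = 15  [(if E.sig then E.live else e.depth) - 3]
55. n19.acc = "vykv"  [E.depth ++ D.live]
56. n0.acc = -9  [B.mk - 6]
57. n0.wid = 15  [E.live - 15]
58. n0.env = 20  [D.fin + E.live - 25]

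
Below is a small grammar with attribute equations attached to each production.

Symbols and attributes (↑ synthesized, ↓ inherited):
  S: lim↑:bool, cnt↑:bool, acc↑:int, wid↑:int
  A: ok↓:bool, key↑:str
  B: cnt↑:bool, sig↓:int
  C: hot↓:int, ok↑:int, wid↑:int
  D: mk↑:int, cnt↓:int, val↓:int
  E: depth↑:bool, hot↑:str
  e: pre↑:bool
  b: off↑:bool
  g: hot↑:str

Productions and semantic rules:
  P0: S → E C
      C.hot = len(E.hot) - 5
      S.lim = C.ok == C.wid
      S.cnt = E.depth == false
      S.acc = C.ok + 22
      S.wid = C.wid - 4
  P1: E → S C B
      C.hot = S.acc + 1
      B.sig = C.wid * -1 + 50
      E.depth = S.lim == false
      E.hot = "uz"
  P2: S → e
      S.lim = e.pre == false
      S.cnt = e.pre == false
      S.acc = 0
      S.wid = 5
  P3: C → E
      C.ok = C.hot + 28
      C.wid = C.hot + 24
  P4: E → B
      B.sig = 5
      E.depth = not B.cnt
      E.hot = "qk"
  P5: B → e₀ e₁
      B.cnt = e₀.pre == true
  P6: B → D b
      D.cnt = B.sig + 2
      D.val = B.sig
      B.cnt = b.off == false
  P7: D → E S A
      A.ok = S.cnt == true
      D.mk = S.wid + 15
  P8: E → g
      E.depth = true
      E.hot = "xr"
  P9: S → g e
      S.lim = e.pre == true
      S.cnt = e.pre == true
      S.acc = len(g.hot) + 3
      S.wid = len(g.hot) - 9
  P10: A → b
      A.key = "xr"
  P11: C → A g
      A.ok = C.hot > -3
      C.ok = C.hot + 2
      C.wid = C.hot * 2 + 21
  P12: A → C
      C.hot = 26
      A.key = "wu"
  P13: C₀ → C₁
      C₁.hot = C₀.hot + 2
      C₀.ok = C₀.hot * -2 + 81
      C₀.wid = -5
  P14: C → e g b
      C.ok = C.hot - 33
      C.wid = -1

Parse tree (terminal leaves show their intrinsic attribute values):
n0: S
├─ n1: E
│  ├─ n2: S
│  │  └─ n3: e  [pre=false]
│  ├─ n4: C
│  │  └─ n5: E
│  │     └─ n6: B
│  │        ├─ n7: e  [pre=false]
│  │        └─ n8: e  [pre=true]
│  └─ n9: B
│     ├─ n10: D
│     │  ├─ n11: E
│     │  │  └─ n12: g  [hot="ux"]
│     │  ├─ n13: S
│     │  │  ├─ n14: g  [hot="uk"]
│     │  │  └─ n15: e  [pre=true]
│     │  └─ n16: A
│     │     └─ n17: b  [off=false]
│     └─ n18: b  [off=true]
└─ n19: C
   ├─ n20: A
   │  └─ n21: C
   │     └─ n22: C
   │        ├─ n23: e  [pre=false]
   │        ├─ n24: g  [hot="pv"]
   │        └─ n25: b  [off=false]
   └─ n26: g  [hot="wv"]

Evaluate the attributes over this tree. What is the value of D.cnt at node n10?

27

1. n3.pre = false  [terminal]
2. n2.lim = true  [e.pre == false]
3. n2.cnt = true  [e.pre == false]
4. n2.acc = 0  [0]
5. n2.wid = 5  [5]
6. n4.hot = 1  [S.acc + 1]
7. n6.sig = 5  [5]
8. n7.pre = false  [terminal]
9. n8.pre = true  [terminal]
10. n6.cnt = false  [e₀.pre == true]
11. n5.depth = true  [not B.cnt]
12. n5.hot = "qk"  ["qk"]
13. n4.ok = 29  [C.hot + 28]
14. n4.wid = 25  [C.hot + 24]
15. n9.sig = 25  [C.wid * -1 + 50]
16. n10.cnt = 27  [B.sig + 2]
17. n10.val = 25  [B.sig]
18. n12.hot = "ux"  [terminal]
19. n11.depth = true  [true]
20. n11.hot = "xr"  ["xr"]
21. n14.hot = "uk"  [terminal]
22. n15.pre = true  [terminal]
23. n13.lim = true  [e.pre == true]
24. n13.cnt = true  [e.pre == true]
25. n13.acc = 5  [len(g.hot) + 3]
26. n13.wid = -7  [len(g.hot) - 9]
27. n16.ok = true  [S.cnt == true]
28. n17.off = false  [terminal]
29. n16.key = "xr"  ["xr"]
30. n10.mk = 8  [S.wid + 15]
31. n18.off = true  [terminal]
32. n9.cnt = false  [b.off == false]
33. n1.depth = false  [S.lim == false]
34. n1.hot = "uz"  ["uz"]
35. n19.hot = -3  [len(E.hot) - 5]
36. n20.ok = false  [C.hot > -3]
37. n21.hot = 26  [26]
38. n22.hot = 28  [C₀.hot + 2]
39. n23.pre = false  [terminal]
40. n24.hot = "pv"  [terminal]
41. n25.off = false  [terminal]
42. n22.ok = -5  [C.hot - 33]
43. n22.wid = -1  [-1]
44. n21.ok = 29  [C₀.hot * -2 + 81]
45. n21.wid = -5  [-5]
46. n20.key = "wu"  ["wu"]
47. n26.hot = "wv"  [terminal]
48. n19.ok = -1  [C.hot + 2]
49. n19.wid = 15  [C.hot * 2 + 21]
50. n0.lim = false  [C.ok == C.wid]
51. n0.cnt = true  [E.depth == false]
52. n0.acc = 21  [C.ok + 22]
53. n0.wid = 11  [C.wid - 4]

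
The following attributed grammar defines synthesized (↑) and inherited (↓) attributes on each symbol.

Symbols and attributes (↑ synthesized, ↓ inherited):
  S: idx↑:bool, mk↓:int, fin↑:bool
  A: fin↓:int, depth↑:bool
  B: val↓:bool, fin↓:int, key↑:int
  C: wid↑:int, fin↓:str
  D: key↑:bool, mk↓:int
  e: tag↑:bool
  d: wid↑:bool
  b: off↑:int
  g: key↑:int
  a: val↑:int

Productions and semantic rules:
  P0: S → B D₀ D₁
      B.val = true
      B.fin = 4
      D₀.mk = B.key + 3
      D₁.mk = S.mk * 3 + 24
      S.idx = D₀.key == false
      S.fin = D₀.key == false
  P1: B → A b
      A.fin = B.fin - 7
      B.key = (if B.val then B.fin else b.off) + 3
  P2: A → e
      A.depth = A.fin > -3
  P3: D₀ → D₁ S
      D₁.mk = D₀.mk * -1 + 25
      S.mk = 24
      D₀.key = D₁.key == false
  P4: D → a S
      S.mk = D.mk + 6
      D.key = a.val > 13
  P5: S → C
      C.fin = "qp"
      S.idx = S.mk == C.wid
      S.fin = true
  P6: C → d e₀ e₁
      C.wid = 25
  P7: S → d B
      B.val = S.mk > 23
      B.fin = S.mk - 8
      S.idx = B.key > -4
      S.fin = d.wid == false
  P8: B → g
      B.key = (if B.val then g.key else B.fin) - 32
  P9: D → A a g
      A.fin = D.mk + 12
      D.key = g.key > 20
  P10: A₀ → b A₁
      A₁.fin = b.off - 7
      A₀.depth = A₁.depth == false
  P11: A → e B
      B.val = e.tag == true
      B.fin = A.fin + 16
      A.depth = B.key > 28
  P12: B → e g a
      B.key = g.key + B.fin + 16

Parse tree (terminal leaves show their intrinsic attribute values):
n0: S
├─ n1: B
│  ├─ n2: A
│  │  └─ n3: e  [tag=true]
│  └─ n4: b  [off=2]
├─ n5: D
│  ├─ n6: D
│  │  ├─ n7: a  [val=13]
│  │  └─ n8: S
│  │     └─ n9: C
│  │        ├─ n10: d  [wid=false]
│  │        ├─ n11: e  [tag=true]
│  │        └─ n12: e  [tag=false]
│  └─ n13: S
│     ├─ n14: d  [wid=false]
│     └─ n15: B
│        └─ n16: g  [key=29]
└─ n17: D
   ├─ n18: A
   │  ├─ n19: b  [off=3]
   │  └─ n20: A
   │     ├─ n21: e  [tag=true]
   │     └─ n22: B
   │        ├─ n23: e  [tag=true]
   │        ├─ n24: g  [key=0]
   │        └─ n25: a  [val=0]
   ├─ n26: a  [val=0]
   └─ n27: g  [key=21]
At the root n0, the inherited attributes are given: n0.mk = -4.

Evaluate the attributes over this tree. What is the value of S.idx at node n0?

false

1. n0.mk = -4  [given at root]
2. n1.val = true  [true]
3. n1.fin = 4  [4]
4. n2.fin = -3  [B.fin - 7]
5. n3.tag = true  [terminal]
6. n2.depth = false  [A.fin > -3]
7. n4.off = 2  [terminal]
8. n1.key = 7  [(if B.val then B.fin else b.off) + 3]
9. n5.mk = 10  [B.key + 3]
10. n6.mk = 15  [D₀.mk * -1 + 25]
11. n7.val = 13  [terminal]
12. n8.mk = 21  [D.mk + 6]
13. n9.fin = "qp"  ["qp"]
14. n10.wid = false  [terminal]
15. n11.tag = true  [terminal]
16. n12.tag = false  [terminal]
17. n9.wid = 25  [25]
18. n8.idx = false  [S.mk == C.wid]
19. n8.fin = true  [true]
20. n6.key = false  [a.val > 13]
21. n13.mk = 24  [24]
22. n14.wid = false  [terminal]
23. n15.val = true  [S.mk > 23]
24. n15.fin = 16  [S.mk - 8]
25. n16.key = 29  [terminal]
26. n15.key = -3  [(if B.val then g.key else B.fin) - 32]
27. n13.idx = true  [B.key > -4]
28. n13.fin = true  [d.wid == false]
29. n5.key = true  [D₁.key == false]
30. n17.mk = 12  [S.mk * 3 + 24]
31. n18.fin = 24  [D.mk + 12]
32. n19.off = 3  [terminal]
33. n20.fin = -4  [b.off - 7]
34. n21.tag = true  [terminal]
35. n22.val = true  [e.tag == true]
36. n22.fin = 12  [A.fin + 16]
37. n23.tag = true  [terminal]
38. n24.key = 0  [terminal]
39. n25.val = 0  [terminal]
40. n22.key = 28  [g.key + B.fin + 16]
41. n20.depth = false  [B.key > 28]
42. n18.depth = true  [A₁.depth == false]
43. n26.val = 0  [terminal]
44. n27.key = 21  [terminal]
45. n17.key = true  [g.key > 20]
46. n0.idx = false  [D₀.key == false]
47. n0.fin = false  [D₀.key == false]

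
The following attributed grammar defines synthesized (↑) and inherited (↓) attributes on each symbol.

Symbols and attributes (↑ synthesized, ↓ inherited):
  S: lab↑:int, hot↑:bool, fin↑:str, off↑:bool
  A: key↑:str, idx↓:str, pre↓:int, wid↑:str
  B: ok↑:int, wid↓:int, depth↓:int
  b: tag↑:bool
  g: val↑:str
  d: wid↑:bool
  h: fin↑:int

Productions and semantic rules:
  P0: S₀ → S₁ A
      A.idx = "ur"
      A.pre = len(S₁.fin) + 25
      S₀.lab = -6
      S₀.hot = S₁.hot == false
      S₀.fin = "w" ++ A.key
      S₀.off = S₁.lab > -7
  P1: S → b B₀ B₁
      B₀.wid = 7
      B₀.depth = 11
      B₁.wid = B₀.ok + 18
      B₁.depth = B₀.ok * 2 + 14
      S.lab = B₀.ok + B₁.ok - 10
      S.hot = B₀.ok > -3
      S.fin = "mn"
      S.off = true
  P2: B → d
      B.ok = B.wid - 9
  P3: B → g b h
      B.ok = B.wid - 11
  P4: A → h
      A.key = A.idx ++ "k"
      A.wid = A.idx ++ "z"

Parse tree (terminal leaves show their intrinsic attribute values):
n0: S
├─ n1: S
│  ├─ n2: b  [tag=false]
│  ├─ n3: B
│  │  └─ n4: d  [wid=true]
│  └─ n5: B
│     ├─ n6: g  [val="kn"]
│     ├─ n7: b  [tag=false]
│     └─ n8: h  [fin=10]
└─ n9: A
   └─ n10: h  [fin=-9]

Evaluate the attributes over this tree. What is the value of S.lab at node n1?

-7

1. n2.tag = false  [terminal]
2. n3.wid = 7  [7]
3. n3.depth = 11  [11]
4. n4.wid = true  [terminal]
5. n3.ok = -2  [B.wid - 9]
6. n5.wid = 16  [B₀.ok + 18]
7. n5.depth = 10  [B₀.ok * 2 + 14]
8. n6.val = "kn"  [terminal]
9. n7.tag = false  [terminal]
10. n8.fin = 10  [terminal]
11. n5.ok = 5  [B.wid - 11]
12. n1.lab = -7  [B₀.ok + B₁.ok - 10]
13. n1.hot = true  [B₀.ok > -3]
14. n1.fin = "mn"  ["mn"]
15. n1.off = true  [true]
16. n9.idx = "ur"  ["ur"]
17. n9.pre = 27  [len(S₁.fin) + 25]
18. n10.fin = -9  [terminal]
19. n9.key = "urk"  [A.idx ++ "k"]
20. n9.wid = "urz"  [A.idx ++ "z"]
21. n0.lab = -6  [-6]
22. n0.hot = false  [S₁.hot == false]
23. n0.fin = "wurk"  ["w" ++ A.key]
24. n0.off = false  [S₁.lab > -7]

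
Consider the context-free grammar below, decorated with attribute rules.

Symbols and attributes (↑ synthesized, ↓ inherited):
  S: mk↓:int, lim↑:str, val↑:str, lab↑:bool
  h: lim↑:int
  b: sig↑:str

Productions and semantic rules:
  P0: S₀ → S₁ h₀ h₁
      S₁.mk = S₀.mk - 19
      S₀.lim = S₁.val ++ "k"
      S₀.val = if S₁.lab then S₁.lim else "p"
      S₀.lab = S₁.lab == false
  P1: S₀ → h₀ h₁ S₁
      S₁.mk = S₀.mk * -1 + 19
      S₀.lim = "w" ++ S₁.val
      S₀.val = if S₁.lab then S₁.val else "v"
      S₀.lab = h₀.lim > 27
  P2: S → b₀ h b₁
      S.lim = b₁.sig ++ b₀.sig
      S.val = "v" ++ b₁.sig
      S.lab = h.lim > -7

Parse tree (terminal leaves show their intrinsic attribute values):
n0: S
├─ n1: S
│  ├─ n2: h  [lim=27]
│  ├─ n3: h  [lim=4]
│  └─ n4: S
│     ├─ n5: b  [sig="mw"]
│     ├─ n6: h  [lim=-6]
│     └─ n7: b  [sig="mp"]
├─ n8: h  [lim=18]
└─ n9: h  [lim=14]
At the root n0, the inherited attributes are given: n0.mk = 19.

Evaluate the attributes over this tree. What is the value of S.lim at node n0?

1. n0.mk = 19  [given at root]
2. n1.mk = 0  [S₀.mk - 19]
3. n2.lim = 27  [terminal]
4. n3.lim = 4  [terminal]
5. n4.mk = 19  [S₀.mk * -1 + 19]
6. n5.sig = "mw"  [terminal]
7. n6.lim = -6  [terminal]
8. n7.sig = "mp"  [terminal]
9. n4.lim = "mpmw"  [b₁.sig ++ b₀.sig]
10. n4.val = "vmp"  ["v" ++ b₁.sig]
11. n4.lab = true  [h.lim > -7]
12. n1.lim = "wvmp"  ["w" ++ S₁.val]
13. n1.val = "vmp"  [if S₁.lab then S₁.val else "v"]
14. n1.lab = false  [h₀.lim > 27]
15. n8.lim = 18  [terminal]
16. n9.lim = 14  [terminal]
17. n0.lim = "vmpk"  [S₁.val ++ "k"]
18. n0.val = "p"  [if S₁.lab then S₁.lim else "p"]
19. n0.lab = true  [S₁.lab == false]

"vmpk"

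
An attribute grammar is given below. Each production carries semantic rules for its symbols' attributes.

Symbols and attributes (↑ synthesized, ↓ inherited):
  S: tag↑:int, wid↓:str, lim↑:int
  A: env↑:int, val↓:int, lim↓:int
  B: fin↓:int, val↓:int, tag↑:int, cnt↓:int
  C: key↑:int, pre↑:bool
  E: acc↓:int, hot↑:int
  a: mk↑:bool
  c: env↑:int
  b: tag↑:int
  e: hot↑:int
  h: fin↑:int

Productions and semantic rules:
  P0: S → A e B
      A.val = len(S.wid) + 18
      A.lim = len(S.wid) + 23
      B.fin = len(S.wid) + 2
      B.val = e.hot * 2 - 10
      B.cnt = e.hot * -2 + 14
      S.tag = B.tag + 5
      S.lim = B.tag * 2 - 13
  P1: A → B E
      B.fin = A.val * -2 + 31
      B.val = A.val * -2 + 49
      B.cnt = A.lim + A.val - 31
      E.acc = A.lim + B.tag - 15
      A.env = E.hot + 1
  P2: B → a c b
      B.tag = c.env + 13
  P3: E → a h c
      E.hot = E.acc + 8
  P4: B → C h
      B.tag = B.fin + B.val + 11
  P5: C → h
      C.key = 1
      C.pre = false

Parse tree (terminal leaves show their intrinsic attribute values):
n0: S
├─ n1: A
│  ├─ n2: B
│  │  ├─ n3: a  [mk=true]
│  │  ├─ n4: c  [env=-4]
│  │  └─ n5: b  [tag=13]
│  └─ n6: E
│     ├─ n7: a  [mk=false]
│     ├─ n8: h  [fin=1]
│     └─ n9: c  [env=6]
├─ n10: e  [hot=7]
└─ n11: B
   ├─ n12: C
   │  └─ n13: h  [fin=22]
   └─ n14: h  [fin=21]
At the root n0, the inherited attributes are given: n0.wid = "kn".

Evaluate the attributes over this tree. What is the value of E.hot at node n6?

27

1. n0.wid = "kn"  [given at root]
2. n1.val = 20  [len(S.wid) + 18]
3. n1.lim = 25  [len(S.wid) + 23]
4. n2.fin = -9  [A.val * -2 + 31]
5. n2.val = 9  [A.val * -2 + 49]
6. n2.cnt = 14  [A.lim + A.val - 31]
7. n3.mk = true  [terminal]
8. n4.env = -4  [terminal]
9. n5.tag = 13  [terminal]
10. n2.tag = 9  [c.env + 13]
11. n6.acc = 19  [A.lim + B.tag - 15]
12. n7.mk = false  [terminal]
13. n8.fin = 1  [terminal]
14. n9.env = 6  [terminal]
15. n6.hot = 27  [E.acc + 8]
16. n1.env = 28  [E.hot + 1]
17. n10.hot = 7  [terminal]
18. n11.fin = 4  [len(S.wid) + 2]
19. n11.val = 4  [e.hot * 2 - 10]
20. n11.cnt = 0  [e.hot * -2 + 14]
21. n13.fin = 22  [terminal]
22. n12.key = 1  [1]
23. n12.pre = false  [false]
24. n14.fin = 21  [terminal]
25. n11.tag = 19  [B.fin + B.val + 11]
26. n0.tag = 24  [B.tag + 5]
27. n0.lim = 25  [B.tag * 2 - 13]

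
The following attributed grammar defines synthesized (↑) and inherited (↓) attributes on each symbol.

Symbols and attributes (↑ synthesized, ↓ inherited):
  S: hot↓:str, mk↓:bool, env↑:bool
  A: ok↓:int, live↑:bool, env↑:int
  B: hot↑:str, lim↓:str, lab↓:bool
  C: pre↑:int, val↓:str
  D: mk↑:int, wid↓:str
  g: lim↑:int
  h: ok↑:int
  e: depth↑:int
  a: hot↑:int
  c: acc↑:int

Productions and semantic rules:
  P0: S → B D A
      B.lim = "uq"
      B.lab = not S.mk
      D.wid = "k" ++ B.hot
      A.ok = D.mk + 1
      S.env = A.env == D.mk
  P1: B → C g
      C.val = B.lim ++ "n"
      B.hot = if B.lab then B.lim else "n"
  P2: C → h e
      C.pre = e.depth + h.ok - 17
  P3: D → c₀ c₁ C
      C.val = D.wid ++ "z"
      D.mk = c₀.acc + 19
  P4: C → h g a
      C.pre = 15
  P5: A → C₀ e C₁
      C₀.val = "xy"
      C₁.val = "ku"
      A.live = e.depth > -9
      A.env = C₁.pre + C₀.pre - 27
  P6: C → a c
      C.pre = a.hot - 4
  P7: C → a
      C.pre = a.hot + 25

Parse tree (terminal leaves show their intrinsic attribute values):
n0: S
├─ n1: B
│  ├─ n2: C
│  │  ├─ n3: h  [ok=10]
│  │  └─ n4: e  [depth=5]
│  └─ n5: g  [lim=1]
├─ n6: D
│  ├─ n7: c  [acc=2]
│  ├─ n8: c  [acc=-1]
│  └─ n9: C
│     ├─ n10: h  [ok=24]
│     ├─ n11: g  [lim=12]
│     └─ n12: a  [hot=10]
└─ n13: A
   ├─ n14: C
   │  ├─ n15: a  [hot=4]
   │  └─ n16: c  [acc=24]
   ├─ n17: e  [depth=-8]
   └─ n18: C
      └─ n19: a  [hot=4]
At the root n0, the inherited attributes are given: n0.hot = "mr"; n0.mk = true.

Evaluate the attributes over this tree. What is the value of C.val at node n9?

1. n0.hot = "mr"  [given at root]
2. n0.mk = true  [given at root]
3. n1.lim = "uq"  ["uq"]
4. n1.lab = false  [not S.mk]
5. n2.val = "uqn"  [B.lim ++ "n"]
6. n3.ok = 10  [terminal]
7. n4.depth = 5  [terminal]
8. n2.pre = -2  [e.depth + h.ok - 17]
9. n5.lim = 1  [terminal]
10. n1.hot = "n"  [if B.lab then B.lim else "n"]
11. n6.wid = "kn"  ["k" ++ B.hot]
12. n7.acc = 2  [terminal]
13. n8.acc = -1  [terminal]
14. n9.val = "knz"  [D.wid ++ "z"]
15. n10.ok = 24  [terminal]
16. n11.lim = 12  [terminal]
17. n12.hot = 10  [terminal]
18. n9.pre = 15  [15]
19. n6.mk = 21  [c₀.acc + 19]
20. n13.ok = 22  [D.mk + 1]
21. n14.val = "xy"  ["xy"]
22. n15.hot = 4  [terminal]
23. n16.acc = 24  [terminal]
24. n14.pre = 0  [a.hot - 4]
25. n17.depth = -8  [terminal]
26. n18.val = "ku"  ["ku"]
27. n19.hot = 4  [terminal]
28. n18.pre = 29  [a.hot + 25]
29. n13.live = true  [e.depth > -9]
30. n13.env = 2  [C₁.pre + C₀.pre - 27]
31. n0.env = false  [A.env == D.mk]

"knz"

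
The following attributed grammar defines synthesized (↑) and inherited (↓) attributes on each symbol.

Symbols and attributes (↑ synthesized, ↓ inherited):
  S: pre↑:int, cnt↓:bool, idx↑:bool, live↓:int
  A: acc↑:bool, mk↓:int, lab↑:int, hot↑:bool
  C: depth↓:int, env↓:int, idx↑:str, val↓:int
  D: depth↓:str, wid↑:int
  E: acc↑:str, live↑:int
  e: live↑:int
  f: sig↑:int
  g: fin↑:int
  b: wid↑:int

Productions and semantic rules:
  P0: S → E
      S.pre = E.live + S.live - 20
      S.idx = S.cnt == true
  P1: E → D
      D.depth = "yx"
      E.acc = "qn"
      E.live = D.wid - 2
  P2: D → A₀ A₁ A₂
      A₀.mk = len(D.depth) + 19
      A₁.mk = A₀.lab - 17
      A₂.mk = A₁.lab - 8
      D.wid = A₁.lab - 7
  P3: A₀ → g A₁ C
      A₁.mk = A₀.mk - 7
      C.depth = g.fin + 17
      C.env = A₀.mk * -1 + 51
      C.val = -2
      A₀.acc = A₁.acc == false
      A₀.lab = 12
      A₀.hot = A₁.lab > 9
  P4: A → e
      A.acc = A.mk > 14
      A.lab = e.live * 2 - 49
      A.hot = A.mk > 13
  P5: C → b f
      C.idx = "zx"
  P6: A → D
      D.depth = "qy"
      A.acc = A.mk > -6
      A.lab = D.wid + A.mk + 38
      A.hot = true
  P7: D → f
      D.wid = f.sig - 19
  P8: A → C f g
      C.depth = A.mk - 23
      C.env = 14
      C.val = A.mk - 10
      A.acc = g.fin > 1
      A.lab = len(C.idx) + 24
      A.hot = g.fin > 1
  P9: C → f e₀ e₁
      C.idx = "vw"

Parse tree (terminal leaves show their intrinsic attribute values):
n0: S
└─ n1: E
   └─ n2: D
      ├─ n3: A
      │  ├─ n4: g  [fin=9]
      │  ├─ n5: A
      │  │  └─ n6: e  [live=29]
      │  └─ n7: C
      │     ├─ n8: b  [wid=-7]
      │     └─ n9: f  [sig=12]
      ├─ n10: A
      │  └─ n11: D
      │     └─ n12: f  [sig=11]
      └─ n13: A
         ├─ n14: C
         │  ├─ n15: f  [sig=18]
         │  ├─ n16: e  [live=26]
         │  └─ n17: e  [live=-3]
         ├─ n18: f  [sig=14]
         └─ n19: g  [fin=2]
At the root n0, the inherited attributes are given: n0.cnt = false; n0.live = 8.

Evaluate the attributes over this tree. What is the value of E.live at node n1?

1. n0.cnt = false  [given at root]
2. n0.live = 8  [given at root]
3. n2.depth = "yx"  ["yx"]
4. n3.mk = 21  [len(D.depth) + 19]
5. n4.fin = 9  [terminal]
6. n5.mk = 14  [A₀.mk - 7]
7. n6.live = 29  [terminal]
8. n5.acc = false  [A.mk > 14]
9. n5.lab = 9  [e.live * 2 - 49]
10. n5.hot = true  [A.mk > 13]
11. n7.depth = 26  [g.fin + 17]
12. n7.env = 30  [A₀.mk * -1 + 51]
13. n7.val = -2  [-2]
14. n8.wid = -7  [terminal]
15. n9.sig = 12  [terminal]
16. n7.idx = "zx"  ["zx"]
17. n3.acc = true  [A₁.acc == false]
18. n3.lab = 12  [12]
19. n3.hot = false  [A₁.lab > 9]
20. n10.mk = -5  [A₀.lab - 17]
21. n11.depth = "qy"  ["qy"]
22. n12.sig = 11  [terminal]
23. n11.wid = -8  [f.sig - 19]
24. n10.acc = true  [A.mk > -6]
25. n10.lab = 25  [D.wid + A.mk + 38]
26. n10.hot = true  [true]
27. n13.mk = 17  [A₁.lab - 8]
28. n14.depth = -6  [A.mk - 23]
29. n14.env = 14  [14]
30. n14.val = 7  [A.mk - 10]
31. n15.sig = 18  [terminal]
32. n16.live = 26  [terminal]
33. n17.live = -3  [terminal]
34. n14.idx = "vw"  ["vw"]
35. n18.sig = 14  [terminal]
36. n19.fin = 2  [terminal]
37. n13.acc = true  [g.fin > 1]
38. n13.lab = 26  [len(C.idx) + 24]
39. n13.hot = true  [g.fin > 1]
40. n2.wid = 18  [A₁.lab - 7]
41. n1.acc = "qn"  ["qn"]
42. n1.live = 16  [D.wid - 2]
43. n0.pre = 4  [E.live + S.live - 20]
44. n0.idx = false  [S.cnt == true]

16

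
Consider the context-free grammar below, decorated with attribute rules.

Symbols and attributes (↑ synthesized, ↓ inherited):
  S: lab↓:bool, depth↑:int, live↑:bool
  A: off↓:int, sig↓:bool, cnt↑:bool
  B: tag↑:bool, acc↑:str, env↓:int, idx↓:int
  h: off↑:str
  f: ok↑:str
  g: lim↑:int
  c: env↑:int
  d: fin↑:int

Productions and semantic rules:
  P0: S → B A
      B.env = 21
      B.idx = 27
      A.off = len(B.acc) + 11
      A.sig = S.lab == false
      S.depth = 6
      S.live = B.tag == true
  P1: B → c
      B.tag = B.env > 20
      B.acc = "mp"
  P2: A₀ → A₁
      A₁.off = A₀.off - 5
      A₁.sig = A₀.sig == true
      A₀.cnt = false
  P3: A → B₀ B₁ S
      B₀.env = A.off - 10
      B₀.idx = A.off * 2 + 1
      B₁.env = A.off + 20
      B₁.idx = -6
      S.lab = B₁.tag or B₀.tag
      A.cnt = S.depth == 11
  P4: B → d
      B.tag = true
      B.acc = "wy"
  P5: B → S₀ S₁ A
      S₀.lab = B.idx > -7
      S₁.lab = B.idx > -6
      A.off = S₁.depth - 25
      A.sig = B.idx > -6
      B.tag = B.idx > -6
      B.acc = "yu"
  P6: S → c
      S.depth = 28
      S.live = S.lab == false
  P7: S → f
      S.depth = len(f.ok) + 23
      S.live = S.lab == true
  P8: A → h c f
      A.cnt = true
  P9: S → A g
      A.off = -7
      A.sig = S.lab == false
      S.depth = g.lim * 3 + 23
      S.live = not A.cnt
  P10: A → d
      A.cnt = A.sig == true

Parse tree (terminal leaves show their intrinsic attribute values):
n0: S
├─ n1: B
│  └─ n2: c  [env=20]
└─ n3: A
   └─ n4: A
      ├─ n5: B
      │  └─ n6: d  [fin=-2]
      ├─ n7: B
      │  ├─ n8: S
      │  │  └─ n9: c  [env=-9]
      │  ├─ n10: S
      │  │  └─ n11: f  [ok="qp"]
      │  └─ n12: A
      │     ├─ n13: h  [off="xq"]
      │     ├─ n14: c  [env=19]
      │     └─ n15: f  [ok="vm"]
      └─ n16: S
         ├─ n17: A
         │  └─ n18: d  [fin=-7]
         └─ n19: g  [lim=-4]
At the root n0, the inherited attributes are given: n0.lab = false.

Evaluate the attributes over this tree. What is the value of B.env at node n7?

28

1. n0.lab = false  [given at root]
2. n1.env = 21  [21]
3. n1.idx = 27  [27]
4. n2.env = 20  [terminal]
5. n1.tag = true  [B.env > 20]
6. n1.acc = "mp"  ["mp"]
7. n3.off = 13  [len(B.acc) + 11]
8. n3.sig = true  [S.lab == false]
9. n4.off = 8  [A₀.off - 5]
10. n4.sig = true  [A₀.sig == true]
11. n5.env = -2  [A.off - 10]
12. n5.idx = 17  [A.off * 2 + 1]
13. n6.fin = -2  [terminal]
14. n5.tag = true  [true]
15. n5.acc = "wy"  ["wy"]
16. n7.env = 28  [A.off + 20]
17. n7.idx = -6  [-6]
18. n8.lab = true  [B.idx > -7]
19. n9.env = -9  [terminal]
20. n8.depth = 28  [28]
21. n8.live = false  [S.lab == false]
22. n10.lab = false  [B.idx > -6]
23. n11.ok = "qp"  [terminal]
24. n10.depth = 25  [len(f.ok) + 23]
25. n10.live = false  [S.lab == true]
26. n12.off = 0  [S₁.depth - 25]
27. n12.sig = false  [B.idx > -6]
28. n13.off = "xq"  [terminal]
29. n14.env = 19  [terminal]
30. n15.ok = "vm"  [terminal]
31. n12.cnt = true  [true]
32. n7.tag = false  [B.idx > -6]
33. n7.acc = "yu"  ["yu"]
34. n16.lab = true  [B₁.tag or B₀.tag]
35. n17.off = -7  [-7]
36. n17.sig = false  [S.lab == false]
37. n18.fin = -7  [terminal]
38. n17.cnt = false  [A.sig == true]
39. n19.lim = -4  [terminal]
40. n16.depth = 11  [g.lim * 3 + 23]
41. n16.live = true  [not A.cnt]
42. n4.cnt = true  [S.depth == 11]
43. n3.cnt = false  [false]
44. n0.depth = 6  [6]
45. n0.live = true  [B.tag == true]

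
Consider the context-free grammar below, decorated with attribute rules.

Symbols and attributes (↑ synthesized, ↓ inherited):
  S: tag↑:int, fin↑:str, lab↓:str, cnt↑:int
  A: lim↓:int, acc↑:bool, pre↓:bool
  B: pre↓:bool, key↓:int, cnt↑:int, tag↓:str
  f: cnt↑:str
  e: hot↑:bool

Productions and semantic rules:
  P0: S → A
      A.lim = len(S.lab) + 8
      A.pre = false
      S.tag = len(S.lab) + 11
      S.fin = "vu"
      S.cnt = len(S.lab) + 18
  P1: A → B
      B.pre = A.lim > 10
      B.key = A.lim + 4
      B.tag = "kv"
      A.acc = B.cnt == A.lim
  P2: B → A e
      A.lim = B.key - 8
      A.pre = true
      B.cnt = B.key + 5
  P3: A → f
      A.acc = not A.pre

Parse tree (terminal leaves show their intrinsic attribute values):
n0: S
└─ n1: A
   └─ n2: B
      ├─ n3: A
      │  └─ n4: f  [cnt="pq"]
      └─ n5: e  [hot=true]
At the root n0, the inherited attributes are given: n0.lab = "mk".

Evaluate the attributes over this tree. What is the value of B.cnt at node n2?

19

1. n0.lab = "mk"  [given at root]
2. n1.lim = 10  [len(S.lab) + 8]
3. n1.pre = false  [false]
4. n2.pre = false  [A.lim > 10]
5. n2.key = 14  [A.lim + 4]
6. n2.tag = "kv"  ["kv"]
7. n3.lim = 6  [B.key - 8]
8. n3.pre = true  [true]
9. n4.cnt = "pq"  [terminal]
10. n3.acc = false  [not A.pre]
11. n5.hot = true  [terminal]
12. n2.cnt = 19  [B.key + 5]
13. n1.acc = false  [B.cnt == A.lim]
14. n0.tag = 13  [len(S.lab) + 11]
15. n0.fin = "vu"  ["vu"]
16. n0.cnt = 20  [len(S.lab) + 18]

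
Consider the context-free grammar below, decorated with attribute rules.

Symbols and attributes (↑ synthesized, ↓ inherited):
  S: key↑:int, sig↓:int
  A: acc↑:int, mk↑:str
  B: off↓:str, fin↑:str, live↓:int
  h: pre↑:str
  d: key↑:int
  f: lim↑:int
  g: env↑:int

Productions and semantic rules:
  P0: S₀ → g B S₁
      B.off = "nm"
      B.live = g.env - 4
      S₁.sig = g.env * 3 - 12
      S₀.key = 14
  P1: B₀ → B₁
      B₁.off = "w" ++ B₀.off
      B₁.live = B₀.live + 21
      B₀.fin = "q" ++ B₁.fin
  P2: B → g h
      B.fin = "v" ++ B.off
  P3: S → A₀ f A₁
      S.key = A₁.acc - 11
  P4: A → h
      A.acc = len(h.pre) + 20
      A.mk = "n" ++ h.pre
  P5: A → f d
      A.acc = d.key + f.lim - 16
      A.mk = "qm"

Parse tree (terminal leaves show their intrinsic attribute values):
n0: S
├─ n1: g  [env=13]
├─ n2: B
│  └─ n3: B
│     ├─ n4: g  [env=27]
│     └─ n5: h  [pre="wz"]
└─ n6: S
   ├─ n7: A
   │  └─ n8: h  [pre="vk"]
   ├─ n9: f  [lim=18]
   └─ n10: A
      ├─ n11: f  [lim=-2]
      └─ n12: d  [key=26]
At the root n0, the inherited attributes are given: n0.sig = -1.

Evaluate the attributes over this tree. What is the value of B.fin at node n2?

1. n0.sig = -1  [given at root]
2. n1.env = 13  [terminal]
3. n2.off = "nm"  ["nm"]
4. n2.live = 9  [g.env - 4]
5. n3.off = "wnm"  ["w" ++ B₀.off]
6. n3.live = 30  [B₀.live + 21]
7. n4.env = 27  [terminal]
8. n5.pre = "wz"  [terminal]
9. n3.fin = "vwnm"  ["v" ++ B.off]
10. n2.fin = "qvwnm"  ["q" ++ B₁.fin]
11. n6.sig = 27  [g.env * 3 - 12]
12. n8.pre = "vk"  [terminal]
13. n7.acc = 22  [len(h.pre) + 20]
14. n7.mk = "nvk"  ["n" ++ h.pre]
15. n9.lim = 18  [terminal]
16. n11.lim = -2  [terminal]
17. n12.key = 26  [terminal]
18. n10.acc = 8  [d.key + f.lim - 16]
19. n10.mk = "qm"  ["qm"]
20. n6.key = -3  [A₁.acc - 11]
21. n0.key = 14  [14]

"qvwnm"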